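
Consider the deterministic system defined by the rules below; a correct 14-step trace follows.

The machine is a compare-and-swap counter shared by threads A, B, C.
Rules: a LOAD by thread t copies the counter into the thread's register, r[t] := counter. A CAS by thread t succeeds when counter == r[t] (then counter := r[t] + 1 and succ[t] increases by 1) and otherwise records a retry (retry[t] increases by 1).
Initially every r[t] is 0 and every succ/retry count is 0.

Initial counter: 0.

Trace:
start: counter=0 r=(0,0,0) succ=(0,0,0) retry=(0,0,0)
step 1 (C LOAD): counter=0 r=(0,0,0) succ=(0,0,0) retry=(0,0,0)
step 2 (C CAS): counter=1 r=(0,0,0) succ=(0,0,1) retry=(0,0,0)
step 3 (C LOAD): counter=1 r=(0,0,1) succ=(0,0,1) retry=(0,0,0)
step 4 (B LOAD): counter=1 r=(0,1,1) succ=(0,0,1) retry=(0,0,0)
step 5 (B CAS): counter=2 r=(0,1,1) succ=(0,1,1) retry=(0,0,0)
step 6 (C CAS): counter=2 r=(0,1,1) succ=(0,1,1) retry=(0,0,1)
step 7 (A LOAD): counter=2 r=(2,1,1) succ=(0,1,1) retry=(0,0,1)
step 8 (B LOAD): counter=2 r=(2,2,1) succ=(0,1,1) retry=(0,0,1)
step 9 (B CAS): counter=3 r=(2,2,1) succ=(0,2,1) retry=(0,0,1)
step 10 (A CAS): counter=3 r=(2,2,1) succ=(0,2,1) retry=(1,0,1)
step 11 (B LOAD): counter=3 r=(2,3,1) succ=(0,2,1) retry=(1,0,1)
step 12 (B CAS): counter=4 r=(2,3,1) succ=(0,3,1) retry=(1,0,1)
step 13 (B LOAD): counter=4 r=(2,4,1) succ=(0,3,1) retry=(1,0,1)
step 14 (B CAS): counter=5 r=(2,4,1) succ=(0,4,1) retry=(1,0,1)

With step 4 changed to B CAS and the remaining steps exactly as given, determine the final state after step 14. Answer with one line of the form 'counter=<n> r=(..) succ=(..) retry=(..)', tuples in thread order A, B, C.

(re-executing from step 4 with the substitution; state before step 4: counter=1 r=(0,0,1) succ=(0,0,1) retry=(0,0,0))
step 4 (B CAS): counter=1 r=(0,0,1) succ=(0,0,1) retry=(0,1,0)
step 5 (B CAS): counter=1 r=(0,0,1) succ=(0,0,1) retry=(0,2,0)
step 6 (C CAS): counter=2 r=(0,0,1) succ=(0,0,2) retry=(0,2,0)
step 7 (A LOAD): counter=2 r=(2,0,1) succ=(0,0,2) retry=(0,2,0)
step 8 (B LOAD): counter=2 r=(2,2,1) succ=(0,0,2) retry=(0,2,0)
step 9 (B CAS): counter=3 r=(2,2,1) succ=(0,1,2) retry=(0,2,0)
step 10 (A CAS): counter=3 r=(2,2,1) succ=(0,1,2) retry=(1,2,0)
step 11 (B LOAD): counter=3 r=(2,3,1) succ=(0,1,2) retry=(1,2,0)
step 12 (B CAS): counter=4 r=(2,3,1) succ=(0,2,2) retry=(1,2,0)
step 13 (B LOAD): counter=4 r=(2,4,1) succ=(0,2,2) retry=(1,2,0)
step 14 (B CAS): counter=5 r=(2,4,1) succ=(0,3,2) retry=(1,2,0)

counter=5 r=(2,4,1) succ=(0,3,2) retry=(1,2,0)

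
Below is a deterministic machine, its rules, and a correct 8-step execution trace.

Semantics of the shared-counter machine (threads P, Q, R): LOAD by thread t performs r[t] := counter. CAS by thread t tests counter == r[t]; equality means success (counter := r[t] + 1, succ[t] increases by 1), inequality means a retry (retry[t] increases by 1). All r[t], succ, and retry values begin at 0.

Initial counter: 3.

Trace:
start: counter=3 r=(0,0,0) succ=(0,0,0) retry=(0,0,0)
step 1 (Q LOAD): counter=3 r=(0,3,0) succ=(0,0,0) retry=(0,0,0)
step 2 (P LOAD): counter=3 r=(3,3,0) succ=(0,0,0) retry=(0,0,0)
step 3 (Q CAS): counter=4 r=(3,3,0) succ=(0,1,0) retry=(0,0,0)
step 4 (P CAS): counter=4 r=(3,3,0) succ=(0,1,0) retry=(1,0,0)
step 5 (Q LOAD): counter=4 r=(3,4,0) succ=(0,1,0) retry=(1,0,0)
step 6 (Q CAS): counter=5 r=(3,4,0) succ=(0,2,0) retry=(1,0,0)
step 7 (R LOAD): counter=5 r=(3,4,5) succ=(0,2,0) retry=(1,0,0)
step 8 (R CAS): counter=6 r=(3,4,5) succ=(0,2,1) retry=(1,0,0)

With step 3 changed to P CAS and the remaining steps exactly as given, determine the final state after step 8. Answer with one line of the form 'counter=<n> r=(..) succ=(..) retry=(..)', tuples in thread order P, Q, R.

counter=6 r=(3,4,5) succ=(1,1,1) retry=(1,0,0)

(re-executing from step 3 with the substitution; state before step 3: counter=3 r=(3,3,0) succ=(0,0,0) retry=(0,0,0))
step 3 (P CAS): counter=4 r=(3,3,0) succ=(1,0,0) retry=(0,0,0)
step 4 (P CAS): counter=4 r=(3,3,0) succ=(1,0,0) retry=(1,0,0)
step 5 (Q LOAD): counter=4 r=(3,4,0) succ=(1,0,0) retry=(1,0,0)
step 6 (Q CAS): counter=5 r=(3,4,0) succ=(1,1,0) retry=(1,0,0)
step 7 (R LOAD): counter=5 r=(3,4,5) succ=(1,1,0) retry=(1,0,0)
step 8 (R CAS): counter=6 r=(3,4,5) succ=(1,1,1) retry=(1,0,0)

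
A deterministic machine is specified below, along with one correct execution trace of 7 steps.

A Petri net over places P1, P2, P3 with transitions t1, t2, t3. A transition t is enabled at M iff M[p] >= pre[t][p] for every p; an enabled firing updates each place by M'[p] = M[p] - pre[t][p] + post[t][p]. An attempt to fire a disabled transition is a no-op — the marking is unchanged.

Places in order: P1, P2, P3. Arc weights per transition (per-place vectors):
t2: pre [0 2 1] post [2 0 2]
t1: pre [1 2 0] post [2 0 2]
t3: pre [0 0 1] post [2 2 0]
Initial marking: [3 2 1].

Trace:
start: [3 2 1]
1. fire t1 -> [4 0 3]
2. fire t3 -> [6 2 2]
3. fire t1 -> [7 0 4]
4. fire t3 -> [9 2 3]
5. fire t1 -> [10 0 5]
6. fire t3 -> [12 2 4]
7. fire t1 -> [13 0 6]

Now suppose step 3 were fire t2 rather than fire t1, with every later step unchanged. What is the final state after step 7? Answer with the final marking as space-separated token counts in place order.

14 0 5

(re-executing from step 3 with the substitution; state before step 3: [6 2 2])
3. fire t2 -> [8 0 3]
4. fire t3 -> [10 2 2]
5. fire t1 -> [11 0 4]
6. fire t3 -> [13 2 3]
7. fire t1 -> [14 0 5]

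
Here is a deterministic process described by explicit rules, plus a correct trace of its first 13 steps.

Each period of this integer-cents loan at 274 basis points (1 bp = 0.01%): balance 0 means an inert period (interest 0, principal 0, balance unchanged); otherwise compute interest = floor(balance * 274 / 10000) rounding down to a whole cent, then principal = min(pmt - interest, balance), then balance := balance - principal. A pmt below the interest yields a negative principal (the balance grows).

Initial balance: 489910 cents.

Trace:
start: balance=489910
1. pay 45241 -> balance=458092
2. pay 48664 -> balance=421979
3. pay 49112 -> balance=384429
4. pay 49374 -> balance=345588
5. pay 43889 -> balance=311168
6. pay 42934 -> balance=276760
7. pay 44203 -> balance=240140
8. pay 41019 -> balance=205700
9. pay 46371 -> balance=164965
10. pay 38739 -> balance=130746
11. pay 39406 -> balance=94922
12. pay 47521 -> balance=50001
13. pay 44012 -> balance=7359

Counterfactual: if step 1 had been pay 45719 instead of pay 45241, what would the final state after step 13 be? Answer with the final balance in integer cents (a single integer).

(re-executing from step 1 with the substitution; state before step 1: balance=489910)
1. pay 45719 -> balance=457614
2. pay 48664 -> balance=421488
3. pay 49112 -> balance=383924
4. pay 49374 -> balance=345069
5. pay 43889 -> balance=310634
6. pay 42934 -> balance=276211
7. pay 44203 -> balance=239576
8. pay 41019 -> balance=205121
9. pay 46371 -> balance=164370
10. pay 38739 -> balance=130134
11. pay 39406 -> balance=94293
12. pay 47521 -> balance=49355
13. pay 44012 -> balance=6695

6695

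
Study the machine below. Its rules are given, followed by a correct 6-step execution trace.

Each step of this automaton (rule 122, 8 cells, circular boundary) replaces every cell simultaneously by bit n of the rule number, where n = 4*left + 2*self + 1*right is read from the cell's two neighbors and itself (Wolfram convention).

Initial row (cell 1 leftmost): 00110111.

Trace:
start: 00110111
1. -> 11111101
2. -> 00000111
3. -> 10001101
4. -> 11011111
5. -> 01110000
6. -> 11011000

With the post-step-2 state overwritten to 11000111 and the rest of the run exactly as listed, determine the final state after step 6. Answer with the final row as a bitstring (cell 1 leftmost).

11000110

state after step 2 := 11000111
3. -> 01101100
4. -> 11111110
5. -> 10000011
6. -> 11000110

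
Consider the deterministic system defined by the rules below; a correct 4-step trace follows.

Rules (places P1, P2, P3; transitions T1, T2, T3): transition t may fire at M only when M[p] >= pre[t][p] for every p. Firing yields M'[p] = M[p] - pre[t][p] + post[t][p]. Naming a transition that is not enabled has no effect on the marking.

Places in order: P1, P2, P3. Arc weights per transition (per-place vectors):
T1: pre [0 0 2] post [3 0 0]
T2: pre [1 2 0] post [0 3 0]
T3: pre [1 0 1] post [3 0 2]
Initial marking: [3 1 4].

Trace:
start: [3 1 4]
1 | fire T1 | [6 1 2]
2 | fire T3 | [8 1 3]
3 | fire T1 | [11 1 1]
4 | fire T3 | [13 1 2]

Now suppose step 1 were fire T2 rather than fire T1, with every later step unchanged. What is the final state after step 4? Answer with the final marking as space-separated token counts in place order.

10 1 4

(re-executing from step 1 with the substitution; state before step 1: [3 1 4])
1 | fire T2 | [3 1 4]
2 | fire T3 | [5 1 5]
3 | fire T1 | [8 1 3]
4 | fire T3 | [10 1 4]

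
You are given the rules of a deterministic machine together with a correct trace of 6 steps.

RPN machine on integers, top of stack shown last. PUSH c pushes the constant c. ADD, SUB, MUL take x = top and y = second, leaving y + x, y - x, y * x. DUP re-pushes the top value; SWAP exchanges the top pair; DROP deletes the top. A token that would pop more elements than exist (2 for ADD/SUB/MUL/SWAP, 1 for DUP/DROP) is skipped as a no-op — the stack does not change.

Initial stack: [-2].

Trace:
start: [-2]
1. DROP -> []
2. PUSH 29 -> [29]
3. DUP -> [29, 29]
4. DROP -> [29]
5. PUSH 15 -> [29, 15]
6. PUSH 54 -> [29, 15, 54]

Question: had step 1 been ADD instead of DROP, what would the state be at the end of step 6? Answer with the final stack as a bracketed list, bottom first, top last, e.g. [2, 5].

[-2, 29, 15, 54]

(re-executing from step 1 with the substitution; state before step 1: [-2])
1. ADD -> [-2]
2. PUSH 29 -> [-2, 29]
3. DUP -> [-2, 29, 29]
4. DROP -> [-2, 29]
5. PUSH 15 -> [-2, 29, 15]
6. PUSH 54 -> [-2, 29, 15, 54]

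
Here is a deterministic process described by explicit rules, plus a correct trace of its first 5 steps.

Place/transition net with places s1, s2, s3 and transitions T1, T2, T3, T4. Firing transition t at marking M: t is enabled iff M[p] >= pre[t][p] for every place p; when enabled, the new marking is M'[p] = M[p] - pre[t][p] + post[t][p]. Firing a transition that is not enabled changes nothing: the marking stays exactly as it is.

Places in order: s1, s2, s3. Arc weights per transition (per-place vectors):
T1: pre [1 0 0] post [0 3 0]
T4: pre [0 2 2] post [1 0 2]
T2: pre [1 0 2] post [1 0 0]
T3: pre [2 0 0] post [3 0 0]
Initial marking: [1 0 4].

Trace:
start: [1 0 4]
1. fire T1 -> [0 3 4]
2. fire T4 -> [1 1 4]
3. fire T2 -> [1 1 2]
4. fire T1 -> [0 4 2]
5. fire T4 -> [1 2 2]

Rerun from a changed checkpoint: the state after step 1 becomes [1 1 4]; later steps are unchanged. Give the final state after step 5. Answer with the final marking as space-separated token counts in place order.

state after step 1 := [1 1 4]
2. fire T4 -> [1 1 4]
3. fire T2 -> [1 1 2]
4. fire T1 -> [0 4 2]
5. fire T4 -> [1 2 2]

1 2 2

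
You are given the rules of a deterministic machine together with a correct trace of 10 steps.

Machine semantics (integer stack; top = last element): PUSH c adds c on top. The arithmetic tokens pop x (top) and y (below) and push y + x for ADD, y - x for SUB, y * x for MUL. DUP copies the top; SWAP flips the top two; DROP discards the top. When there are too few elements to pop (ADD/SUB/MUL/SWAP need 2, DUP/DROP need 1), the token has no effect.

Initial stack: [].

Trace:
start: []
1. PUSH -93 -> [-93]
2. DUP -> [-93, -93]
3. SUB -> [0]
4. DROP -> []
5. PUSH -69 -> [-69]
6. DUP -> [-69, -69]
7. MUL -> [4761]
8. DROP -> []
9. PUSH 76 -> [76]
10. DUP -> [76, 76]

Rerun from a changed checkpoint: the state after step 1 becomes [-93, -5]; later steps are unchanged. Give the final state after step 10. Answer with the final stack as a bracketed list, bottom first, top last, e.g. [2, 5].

state after step 1 := [-93, -5]
2. DUP -> [-93, -5, -5]
3. SUB -> [-93, 0]
4. DROP -> [-93]
5. PUSH -69 -> [-93, -69]
6. DUP -> [-93, -69, -69]
7. MUL -> [-93, 4761]
8. DROP -> [-93]
9. PUSH 76 -> [-93, 76]
10. DUP -> [-93, 76, 76]

[-93, 76, 76]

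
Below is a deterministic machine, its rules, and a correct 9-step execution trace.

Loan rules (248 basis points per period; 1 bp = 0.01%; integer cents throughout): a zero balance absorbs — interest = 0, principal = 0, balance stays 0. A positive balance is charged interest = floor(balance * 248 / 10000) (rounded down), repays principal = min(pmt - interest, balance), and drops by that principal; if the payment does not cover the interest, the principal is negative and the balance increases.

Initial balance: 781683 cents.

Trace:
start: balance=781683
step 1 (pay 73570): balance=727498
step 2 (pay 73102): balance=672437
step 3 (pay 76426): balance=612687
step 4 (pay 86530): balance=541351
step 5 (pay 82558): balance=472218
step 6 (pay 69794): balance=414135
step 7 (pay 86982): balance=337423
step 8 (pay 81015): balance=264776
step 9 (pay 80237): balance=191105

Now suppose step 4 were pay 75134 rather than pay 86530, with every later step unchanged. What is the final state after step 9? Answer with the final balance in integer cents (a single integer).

203986

(re-executing from step 4 with the substitution; state before step 4: balance=612687)
step 4 (pay 75134): balance=552747
step 5 (pay 82558): balance=483897
step 6 (pay 69794): balance=426103
step 7 (pay 86982): balance=349688
step 8 (pay 81015): balance=277345
step 9 (pay 80237): balance=203986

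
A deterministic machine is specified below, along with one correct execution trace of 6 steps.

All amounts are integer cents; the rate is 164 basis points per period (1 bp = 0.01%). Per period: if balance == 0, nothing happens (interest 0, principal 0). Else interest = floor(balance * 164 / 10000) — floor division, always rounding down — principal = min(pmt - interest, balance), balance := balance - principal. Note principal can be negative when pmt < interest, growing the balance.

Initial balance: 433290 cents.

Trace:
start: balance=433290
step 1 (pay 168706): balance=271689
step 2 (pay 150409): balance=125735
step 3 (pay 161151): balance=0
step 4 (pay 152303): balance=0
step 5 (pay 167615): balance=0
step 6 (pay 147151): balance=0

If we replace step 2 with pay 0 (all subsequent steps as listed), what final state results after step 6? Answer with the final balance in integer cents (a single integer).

(re-executing from step 2 with the substitution; state before step 2: balance=271689)
step 2 (pay 0): balance=276144
step 3 (pay 161151): balance=119521
step 4 (pay 152303): balance=0
step 5 (pay 167615): balance=0
step 6 (pay 147151): balance=0

0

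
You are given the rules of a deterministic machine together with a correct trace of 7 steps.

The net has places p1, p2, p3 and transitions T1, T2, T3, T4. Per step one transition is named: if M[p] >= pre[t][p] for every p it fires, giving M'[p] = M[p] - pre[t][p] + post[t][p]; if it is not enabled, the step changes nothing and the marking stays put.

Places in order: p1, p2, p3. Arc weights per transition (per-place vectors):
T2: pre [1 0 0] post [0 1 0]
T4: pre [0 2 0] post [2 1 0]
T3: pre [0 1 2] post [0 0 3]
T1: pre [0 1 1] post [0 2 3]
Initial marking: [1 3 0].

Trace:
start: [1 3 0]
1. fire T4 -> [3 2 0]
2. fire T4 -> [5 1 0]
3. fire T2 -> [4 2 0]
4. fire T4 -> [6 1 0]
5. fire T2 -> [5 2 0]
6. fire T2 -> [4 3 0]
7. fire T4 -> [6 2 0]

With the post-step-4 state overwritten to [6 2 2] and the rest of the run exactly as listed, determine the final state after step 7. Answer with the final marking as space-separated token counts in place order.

state after step 4 := [6 2 2]
5. fire T2 -> [5 3 2]
6. fire T2 -> [4 4 2]
7. fire T4 -> [6 3 2]

6 3 2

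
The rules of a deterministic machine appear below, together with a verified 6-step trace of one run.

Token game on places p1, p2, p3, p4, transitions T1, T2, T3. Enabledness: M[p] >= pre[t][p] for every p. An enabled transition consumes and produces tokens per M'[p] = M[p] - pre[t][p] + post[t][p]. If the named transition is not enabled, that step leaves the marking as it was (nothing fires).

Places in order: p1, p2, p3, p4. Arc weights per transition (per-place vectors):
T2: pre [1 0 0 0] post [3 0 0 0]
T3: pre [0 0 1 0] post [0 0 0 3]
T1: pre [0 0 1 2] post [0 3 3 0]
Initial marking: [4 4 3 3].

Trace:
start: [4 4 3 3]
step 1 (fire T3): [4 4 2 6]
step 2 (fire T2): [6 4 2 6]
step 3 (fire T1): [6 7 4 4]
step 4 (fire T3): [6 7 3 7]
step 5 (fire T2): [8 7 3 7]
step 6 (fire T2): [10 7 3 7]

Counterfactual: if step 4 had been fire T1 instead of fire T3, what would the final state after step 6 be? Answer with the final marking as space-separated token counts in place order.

(re-executing from step 4 with the substitution; state before step 4: [6 7 4 4])
step 4 (fire T1): [6 10 6 2]
step 5 (fire T2): [8 10 6 2]
step 6 (fire T2): [10 10 6 2]

10 10 6 2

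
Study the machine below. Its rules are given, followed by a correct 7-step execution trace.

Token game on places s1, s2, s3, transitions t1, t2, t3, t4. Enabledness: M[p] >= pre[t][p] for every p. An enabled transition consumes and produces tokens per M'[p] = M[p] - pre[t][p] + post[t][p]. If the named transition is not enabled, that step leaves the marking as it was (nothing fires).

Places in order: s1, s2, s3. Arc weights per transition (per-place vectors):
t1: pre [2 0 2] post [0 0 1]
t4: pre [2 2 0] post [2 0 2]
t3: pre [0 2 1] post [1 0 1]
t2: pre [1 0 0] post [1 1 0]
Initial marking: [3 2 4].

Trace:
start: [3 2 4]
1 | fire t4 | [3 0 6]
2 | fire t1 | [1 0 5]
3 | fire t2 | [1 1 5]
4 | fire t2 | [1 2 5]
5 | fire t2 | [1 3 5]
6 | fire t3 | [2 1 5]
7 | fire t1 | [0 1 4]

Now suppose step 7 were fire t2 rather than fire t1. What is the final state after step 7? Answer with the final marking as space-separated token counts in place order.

2 2 5

(re-executing from step 7 with the substitution; state before step 7: [2 1 5])
7 | fire t2 | [2 2 5]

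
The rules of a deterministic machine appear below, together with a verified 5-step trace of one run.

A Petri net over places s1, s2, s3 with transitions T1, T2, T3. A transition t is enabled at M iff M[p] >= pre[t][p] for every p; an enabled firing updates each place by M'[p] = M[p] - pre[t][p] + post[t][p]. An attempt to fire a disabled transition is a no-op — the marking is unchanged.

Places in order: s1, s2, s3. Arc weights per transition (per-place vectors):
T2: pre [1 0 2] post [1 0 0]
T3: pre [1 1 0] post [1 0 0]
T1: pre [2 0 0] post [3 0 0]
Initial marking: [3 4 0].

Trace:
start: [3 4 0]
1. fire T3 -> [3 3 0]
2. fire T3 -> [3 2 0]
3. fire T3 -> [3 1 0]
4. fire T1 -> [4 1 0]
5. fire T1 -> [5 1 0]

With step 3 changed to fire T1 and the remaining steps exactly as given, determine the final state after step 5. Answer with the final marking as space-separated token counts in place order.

6 2 0

(re-executing from step 3 with the substitution; state before step 3: [3 2 0])
3. fire T1 -> [4 2 0]
4. fire T1 -> [5 2 0]
5. fire T1 -> [6 2 0]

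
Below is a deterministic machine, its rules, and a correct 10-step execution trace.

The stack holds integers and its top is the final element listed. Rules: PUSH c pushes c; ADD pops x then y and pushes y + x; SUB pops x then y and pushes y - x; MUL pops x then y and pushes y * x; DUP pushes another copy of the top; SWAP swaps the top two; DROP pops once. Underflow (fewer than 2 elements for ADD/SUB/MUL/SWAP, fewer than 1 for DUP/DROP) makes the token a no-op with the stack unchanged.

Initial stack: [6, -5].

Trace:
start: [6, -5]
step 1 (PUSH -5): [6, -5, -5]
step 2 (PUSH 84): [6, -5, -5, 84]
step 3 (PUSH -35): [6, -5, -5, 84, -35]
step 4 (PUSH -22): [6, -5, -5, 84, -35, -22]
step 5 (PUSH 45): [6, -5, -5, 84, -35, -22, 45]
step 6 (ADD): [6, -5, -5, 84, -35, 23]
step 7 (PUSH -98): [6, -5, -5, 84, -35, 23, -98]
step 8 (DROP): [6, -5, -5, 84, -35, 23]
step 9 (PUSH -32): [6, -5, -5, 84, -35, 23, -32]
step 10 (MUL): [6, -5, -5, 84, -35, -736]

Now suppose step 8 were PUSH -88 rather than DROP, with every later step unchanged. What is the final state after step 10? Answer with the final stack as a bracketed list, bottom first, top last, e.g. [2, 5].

(re-executing from step 8 with the substitution; state before step 8: [6, -5, -5, 84, -35, 23, -98])
step 8 (PUSH -88): [6, -5, -5, 84, -35, 23, -98, -88]
step 9 (PUSH -32): [6, -5, -5, 84, -35, 23, -98, -88, -32]
step 10 (MUL): [6, -5, -5, 84, -35, 23, -98, 2816]

[6, -5, -5, 84, -35, 23, -98, 2816]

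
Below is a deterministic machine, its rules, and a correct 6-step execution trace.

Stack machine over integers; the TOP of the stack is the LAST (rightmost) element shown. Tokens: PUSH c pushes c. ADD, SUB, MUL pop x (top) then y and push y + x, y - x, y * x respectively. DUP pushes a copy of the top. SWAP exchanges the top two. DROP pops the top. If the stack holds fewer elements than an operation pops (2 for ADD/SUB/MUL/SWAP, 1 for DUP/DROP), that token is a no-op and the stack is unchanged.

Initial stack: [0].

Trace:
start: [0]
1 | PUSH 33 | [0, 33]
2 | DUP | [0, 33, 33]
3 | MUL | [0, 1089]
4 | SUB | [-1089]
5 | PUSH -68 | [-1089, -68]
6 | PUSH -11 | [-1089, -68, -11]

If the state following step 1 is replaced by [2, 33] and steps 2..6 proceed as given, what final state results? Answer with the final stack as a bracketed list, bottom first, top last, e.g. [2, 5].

state after step 1 := [2, 33]
2 | DUP | [2, 33, 33]
3 | MUL | [2, 1089]
4 | SUB | [-1087]
5 | PUSH -68 | [-1087, -68]
6 | PUSH -11 | [-1087, -68, -11]

[-1087, -68, -11]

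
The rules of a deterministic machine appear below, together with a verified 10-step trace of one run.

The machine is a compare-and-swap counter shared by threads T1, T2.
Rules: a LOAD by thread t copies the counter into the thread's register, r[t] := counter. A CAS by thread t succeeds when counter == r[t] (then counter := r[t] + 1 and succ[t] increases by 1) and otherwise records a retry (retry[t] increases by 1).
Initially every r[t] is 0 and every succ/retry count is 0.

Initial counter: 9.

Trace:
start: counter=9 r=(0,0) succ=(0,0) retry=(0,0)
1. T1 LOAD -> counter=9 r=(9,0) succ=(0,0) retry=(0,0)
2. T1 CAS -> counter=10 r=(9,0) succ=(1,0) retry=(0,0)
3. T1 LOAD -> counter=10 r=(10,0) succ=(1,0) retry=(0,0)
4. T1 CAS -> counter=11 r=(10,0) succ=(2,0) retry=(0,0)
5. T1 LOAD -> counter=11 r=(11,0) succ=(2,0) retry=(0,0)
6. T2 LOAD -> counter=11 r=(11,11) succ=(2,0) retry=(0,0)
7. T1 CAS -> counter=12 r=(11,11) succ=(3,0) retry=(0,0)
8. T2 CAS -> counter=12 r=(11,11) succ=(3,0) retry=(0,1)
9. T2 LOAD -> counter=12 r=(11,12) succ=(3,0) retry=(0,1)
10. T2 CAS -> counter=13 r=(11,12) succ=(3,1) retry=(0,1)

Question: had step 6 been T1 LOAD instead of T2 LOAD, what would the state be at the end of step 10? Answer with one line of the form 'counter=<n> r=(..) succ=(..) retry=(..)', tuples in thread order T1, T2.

counter=13 r=(11,12) succ=(3,1) retry=(0,1)

(re-executing from step 6 with the substitution; state before step 6: counter=11 r=(11,0) succ=(2,0) retry=(0,0))
6. T1 LOAD -> counter=11 r=(11,0) succ=(2,0) retry=(0,0)
7. T1 CAS -> counter=12 r=(11,0) succ=(3,0) retry=(0,0)
8. T2 CAS -> counter=12 r=(11,0) succ=(3,0) retry=(0,1)
9. T2 LOAD -> counter=12 r=(11,12) succ=(3,0) retry=(0,1)
10. T2 CAS -> counter=13 r=(11,12) succ=(3,1) retry=(0,1)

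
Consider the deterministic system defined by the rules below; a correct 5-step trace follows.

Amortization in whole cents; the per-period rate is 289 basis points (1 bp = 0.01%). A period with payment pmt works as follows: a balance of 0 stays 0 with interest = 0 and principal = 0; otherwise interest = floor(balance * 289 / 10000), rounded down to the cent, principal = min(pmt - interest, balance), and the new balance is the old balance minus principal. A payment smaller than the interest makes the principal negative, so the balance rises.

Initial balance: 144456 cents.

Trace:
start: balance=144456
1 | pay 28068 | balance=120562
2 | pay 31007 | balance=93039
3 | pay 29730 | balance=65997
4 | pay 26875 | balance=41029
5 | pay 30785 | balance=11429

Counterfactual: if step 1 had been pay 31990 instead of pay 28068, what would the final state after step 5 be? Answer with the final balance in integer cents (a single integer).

7034

(re-executing from step 1 with the substitution; state before step 1: balance=144456)
1 | pay 31990 | balance=116640
2 | pay 31007 | balance=89003
3 | pay 29730 | balance=61845
4 | pay 26875 | balance=36757
5 | pay 30785 | balance=7034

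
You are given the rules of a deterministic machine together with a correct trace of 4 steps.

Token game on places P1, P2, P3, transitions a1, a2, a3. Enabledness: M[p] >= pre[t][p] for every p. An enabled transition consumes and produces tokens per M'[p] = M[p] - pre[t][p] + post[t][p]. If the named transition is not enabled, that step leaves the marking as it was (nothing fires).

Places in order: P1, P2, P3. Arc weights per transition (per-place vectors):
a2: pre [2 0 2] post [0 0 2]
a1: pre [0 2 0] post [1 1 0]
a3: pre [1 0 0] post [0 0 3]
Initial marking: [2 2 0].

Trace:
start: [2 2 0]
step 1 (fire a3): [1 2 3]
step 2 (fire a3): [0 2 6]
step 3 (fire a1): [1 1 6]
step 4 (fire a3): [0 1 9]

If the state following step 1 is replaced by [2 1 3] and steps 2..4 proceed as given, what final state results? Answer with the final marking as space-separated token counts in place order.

0 1 9

state after step 1 := [2 1 3]
step 2 (fire a3): [1 1 6]
step 3 (fire a1): [1 1 6]
step 4 (fire a3): [0 1 9]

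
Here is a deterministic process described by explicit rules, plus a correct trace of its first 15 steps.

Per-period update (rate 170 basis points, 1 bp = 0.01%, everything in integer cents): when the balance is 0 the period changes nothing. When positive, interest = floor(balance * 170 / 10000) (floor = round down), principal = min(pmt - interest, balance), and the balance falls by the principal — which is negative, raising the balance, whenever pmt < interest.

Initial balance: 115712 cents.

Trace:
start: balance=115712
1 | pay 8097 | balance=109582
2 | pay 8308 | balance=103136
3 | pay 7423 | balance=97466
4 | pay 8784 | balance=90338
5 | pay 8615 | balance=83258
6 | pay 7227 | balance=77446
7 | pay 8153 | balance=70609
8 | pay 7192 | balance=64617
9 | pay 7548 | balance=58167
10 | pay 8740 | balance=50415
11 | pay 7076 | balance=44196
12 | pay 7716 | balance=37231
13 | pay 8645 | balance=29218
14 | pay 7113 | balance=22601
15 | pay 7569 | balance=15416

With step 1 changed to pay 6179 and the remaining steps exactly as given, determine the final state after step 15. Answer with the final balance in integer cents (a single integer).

(re-executing from step 1 with the substitution; state before step 1: balance=115712)
1 | pay 6179 | balance=111500
2 | pay 8308 | balance=105087
3 | pay 7423 | balance=99450
4 | pay 8784 | balance=92356
5 | pay 8615 | balance=85311
6 | pay 7227 | balance=79534
7 | pay 8153 | balance=72733
8 | pay 7192 | balance=66777
9 | pay 7548 | balance=60364
10 | pay 8740 | balance=52650
11 | pay 7076 | balance=46469
12 | pay 7716 | balance=39542
13 | pay 8645 | balance=31569
14 | pay 7113 | balance=24992
15 | pay 7569 | balance=17847

17847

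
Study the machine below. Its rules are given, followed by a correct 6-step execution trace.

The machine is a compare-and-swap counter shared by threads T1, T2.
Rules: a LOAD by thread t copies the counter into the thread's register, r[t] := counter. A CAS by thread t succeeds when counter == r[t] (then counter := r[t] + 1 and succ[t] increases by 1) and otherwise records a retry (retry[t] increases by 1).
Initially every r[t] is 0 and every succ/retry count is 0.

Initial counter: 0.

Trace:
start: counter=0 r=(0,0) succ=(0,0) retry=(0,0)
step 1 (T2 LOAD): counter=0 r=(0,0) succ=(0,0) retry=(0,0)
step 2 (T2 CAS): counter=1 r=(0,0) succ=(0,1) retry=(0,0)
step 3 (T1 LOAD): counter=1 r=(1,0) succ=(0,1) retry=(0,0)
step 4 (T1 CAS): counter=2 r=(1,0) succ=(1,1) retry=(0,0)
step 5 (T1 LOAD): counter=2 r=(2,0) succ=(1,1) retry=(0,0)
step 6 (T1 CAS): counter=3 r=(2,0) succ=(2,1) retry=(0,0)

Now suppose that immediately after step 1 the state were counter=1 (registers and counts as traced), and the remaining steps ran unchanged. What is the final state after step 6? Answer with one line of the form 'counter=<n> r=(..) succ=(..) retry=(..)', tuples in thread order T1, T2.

state after step 1 := counter=1 r=(0,0) succ=(0,0) retry=(0,0)
step 2 (T2 CAS): counter=1 r=(0,0) succ=(0,0) retry=(0,1)
step 3 (T1 LOAD): counter=1 r=(1,0) succ=(0,0) retry=(0,1)
step 4 (T1 CAS): counter=2 r=(1,0) succ=(1,0) retry=(0,1)
step 5 (T1 LOAD): counter=2 r=(2,0) succ=(1,0) retry=(0,1)
step 6 (T1 CAS): counter=3 r=(2,0) succ=(2,0) retry=(0,1)

counter=3 r=(2,0) succ=(2,0) retry=(0,1)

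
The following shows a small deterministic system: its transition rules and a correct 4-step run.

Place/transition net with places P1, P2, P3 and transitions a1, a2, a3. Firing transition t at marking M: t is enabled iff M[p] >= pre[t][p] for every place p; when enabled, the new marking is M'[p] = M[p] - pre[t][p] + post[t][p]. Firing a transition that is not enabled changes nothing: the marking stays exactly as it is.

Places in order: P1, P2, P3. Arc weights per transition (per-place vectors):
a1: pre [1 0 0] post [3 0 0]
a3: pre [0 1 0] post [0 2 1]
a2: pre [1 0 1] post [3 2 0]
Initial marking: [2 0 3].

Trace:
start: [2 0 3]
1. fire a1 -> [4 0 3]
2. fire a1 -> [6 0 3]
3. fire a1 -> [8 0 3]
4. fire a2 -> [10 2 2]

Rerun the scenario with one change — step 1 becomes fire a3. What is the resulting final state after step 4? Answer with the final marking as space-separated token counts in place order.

8 2 2

(re-executing from step 1 with the substitution; state before step 1: [2 0 3])
1. fire a3 -> [2 0 3]
2. fire a1 -> [4 0 3]
3. fire a1 -> [6 0 3]
4. fire a2 -> [8 2 2]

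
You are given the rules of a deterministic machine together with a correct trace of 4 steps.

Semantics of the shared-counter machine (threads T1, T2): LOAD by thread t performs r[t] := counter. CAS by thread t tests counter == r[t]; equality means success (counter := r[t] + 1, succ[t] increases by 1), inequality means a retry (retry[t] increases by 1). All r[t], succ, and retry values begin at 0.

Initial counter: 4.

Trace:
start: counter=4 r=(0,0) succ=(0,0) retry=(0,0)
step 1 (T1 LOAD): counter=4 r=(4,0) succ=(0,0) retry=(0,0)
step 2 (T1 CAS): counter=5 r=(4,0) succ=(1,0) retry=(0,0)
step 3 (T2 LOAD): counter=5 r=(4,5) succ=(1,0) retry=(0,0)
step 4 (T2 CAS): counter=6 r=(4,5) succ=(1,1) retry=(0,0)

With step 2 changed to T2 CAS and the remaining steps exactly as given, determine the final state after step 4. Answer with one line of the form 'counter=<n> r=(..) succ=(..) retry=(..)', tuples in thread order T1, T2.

(re-executing from step 2 with the substitution; state before step 2: counter=4 r=(4,0) succ=(0,0) retry=(0,0))
step 2 (T2 CAS): counter=4 r=(4,0) succ=(0,0) retry=(0,1)
step 3 (T2 LOAD): counter=4 r=(4,4) succ=(0,0) retry=(0,1)
step 4 (T2 CAS): counter=5 r=(4,4) succ=(0,1) retry=(0,1)

counter=5 r=(4,4) succ=(0,1) retry=(0,1)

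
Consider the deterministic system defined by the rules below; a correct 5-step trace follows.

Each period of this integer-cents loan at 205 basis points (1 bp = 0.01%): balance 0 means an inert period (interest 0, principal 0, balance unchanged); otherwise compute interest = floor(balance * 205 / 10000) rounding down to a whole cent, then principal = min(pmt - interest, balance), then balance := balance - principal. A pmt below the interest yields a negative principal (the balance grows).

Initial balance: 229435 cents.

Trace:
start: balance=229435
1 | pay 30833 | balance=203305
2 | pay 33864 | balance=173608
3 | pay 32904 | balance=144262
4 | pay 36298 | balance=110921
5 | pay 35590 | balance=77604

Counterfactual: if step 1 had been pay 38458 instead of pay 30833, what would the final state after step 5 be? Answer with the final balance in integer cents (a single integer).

(re-executing from step 1 with the substitution; state before step 1: balance=229435)
1 | pay 38458 | balance=195680
2 | pay 33864 | balance=165827
3 | pay 32904 | balance=136322
4 | pay 36298 | balance=102818
5 | pay 35590 | balance=69335

69335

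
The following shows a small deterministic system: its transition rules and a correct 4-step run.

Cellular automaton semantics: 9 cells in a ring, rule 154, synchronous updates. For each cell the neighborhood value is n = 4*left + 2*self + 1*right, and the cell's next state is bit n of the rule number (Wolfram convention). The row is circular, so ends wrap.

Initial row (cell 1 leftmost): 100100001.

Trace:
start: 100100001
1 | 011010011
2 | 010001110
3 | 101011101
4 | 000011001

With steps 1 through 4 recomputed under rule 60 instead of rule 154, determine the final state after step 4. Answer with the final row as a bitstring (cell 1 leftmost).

100010011

(re-executing steps 1..4 under rule 60; state before step 1: 100100001)
1 | 010110001
2 | 111101001
3 | 000011101
4 | 100010011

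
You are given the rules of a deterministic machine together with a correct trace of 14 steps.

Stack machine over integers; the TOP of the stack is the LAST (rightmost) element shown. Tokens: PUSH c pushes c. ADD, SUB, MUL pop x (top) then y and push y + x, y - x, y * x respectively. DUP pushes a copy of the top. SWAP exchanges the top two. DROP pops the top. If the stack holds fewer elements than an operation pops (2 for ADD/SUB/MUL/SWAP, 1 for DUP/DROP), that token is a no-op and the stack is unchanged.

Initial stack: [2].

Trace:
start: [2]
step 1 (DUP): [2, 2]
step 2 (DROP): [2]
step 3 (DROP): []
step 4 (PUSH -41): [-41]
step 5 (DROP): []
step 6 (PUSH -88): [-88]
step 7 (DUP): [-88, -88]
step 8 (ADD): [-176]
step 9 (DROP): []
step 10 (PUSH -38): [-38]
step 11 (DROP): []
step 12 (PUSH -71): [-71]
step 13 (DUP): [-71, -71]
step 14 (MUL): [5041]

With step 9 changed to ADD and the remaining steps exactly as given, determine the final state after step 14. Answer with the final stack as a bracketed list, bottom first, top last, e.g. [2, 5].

(re-executing from step 9 with the substitution; state before step 9: [-176])
step 9 (ADD): [-176]
step 10 (PUSH -38): [-176, -38]
step 11 (DROP): [-176]
step 12 (PUSH -71): [-176, -71]
step 13 (DUP): [-176, -71, -71]
step 14 (MUL): [-176, 5041]

[-176, 5041]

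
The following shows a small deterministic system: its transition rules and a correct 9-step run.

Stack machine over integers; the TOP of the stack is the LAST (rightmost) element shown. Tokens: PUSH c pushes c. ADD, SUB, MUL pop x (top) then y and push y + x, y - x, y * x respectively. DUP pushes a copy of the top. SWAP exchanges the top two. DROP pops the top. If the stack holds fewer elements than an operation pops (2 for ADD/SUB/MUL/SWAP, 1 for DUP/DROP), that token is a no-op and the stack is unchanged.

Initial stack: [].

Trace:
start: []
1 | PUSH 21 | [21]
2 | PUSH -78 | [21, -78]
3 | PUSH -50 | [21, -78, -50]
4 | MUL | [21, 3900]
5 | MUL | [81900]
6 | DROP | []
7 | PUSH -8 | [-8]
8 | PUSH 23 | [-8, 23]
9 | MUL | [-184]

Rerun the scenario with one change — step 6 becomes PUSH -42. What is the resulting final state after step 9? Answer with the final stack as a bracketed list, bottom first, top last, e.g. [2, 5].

(re-executing from step 6 with the substitution; state before step 6: [81900])
6 | PUSH -42 | [81900, -42]
7 | PUSH -8 | [81900, -42, -8]
8 | PUSH 23 | [81900, -42, -8, 23]
9 | MUL | [81900, -42, -184]

[81900, -42, -184]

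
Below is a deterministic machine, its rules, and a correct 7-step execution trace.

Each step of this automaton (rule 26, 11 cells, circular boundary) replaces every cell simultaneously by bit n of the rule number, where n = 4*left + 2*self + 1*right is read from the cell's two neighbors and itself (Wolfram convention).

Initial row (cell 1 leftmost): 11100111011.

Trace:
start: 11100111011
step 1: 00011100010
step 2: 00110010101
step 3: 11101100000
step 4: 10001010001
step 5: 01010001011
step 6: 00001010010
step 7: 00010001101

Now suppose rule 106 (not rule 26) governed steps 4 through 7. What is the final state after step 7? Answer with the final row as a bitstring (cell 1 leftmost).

(re-executing steps 4..7 under rule 106; state before step 4: 11101100000)
step 4: 10111100001
step 5: 11100100011
step 6: 00101000110
step 7: 01010001110

01010001110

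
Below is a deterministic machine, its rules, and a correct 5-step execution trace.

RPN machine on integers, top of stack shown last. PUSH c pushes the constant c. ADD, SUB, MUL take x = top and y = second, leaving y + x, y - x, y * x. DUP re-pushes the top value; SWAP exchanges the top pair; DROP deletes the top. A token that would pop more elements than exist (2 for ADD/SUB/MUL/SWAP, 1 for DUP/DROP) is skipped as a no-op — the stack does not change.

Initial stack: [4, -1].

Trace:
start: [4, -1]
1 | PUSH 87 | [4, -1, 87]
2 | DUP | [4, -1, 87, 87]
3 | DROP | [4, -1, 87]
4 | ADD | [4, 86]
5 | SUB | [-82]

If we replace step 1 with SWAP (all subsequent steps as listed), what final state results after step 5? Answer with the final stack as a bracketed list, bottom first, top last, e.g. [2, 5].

[3]

(re-executing from step 1 with the substitution; state before step 1: [4, -1])
1 | SWAP | [-1, 4]
2 | DUP | [-1, 4, 4]
3 | DROP | [-1, 4]
4 | ADD | [3]
5 | SUB | [3]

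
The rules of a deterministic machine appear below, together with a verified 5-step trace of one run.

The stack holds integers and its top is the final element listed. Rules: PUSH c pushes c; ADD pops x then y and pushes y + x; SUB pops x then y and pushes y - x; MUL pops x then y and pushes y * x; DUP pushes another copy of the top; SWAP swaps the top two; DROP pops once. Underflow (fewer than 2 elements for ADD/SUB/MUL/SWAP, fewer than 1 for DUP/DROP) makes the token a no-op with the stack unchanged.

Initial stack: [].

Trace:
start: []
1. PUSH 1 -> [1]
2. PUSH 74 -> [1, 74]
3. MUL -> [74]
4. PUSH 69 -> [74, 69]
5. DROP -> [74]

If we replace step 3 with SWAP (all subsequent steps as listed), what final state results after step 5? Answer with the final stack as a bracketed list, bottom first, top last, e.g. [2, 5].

[74, 1]

(re-executing from step 3 with the substitution; state before step 3: [1, 74])
3. SWAP -> [74, 1]
4. PUSH 69 -> [74, 1, 69]
5. DROP -> [74, 1]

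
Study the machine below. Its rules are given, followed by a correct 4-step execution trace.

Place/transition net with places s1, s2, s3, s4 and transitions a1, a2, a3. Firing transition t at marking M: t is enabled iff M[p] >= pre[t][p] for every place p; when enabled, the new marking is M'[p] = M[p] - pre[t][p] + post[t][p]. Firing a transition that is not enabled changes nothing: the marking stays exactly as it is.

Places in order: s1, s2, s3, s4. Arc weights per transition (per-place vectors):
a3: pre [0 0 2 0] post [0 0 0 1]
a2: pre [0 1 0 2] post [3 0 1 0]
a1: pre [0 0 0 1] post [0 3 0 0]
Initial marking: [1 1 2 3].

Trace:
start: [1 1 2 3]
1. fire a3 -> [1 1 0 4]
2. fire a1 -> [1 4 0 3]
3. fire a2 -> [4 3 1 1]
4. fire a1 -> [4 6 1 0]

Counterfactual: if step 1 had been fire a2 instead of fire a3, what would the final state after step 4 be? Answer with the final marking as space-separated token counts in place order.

(re-executing from step 1 with the substitution; state before step 1: [1 1 2 3])
1. fire a2 -> [4 0 3 1]
2. fire a1 -> [4 3 3 0]
3. fire a2 -> [4 3 3 0]
4. fire a1 -> [4 3 3 0]

4 3 3 0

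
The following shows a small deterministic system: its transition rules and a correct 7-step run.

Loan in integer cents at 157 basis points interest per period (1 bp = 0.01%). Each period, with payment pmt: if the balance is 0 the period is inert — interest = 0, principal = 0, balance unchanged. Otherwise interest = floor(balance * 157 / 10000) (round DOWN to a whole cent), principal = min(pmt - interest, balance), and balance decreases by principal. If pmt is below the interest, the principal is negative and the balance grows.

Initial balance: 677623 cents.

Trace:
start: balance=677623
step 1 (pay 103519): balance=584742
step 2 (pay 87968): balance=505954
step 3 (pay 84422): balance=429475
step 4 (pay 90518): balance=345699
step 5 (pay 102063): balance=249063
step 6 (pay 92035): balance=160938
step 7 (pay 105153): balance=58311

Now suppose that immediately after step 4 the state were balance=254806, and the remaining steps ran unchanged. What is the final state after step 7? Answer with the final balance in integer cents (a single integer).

state after step 4 := balance=254806
step 5 (pay 102063): balance=156743
step 6 (pay 92035): balance=67168
step 7 (pay 105153): balance=0

0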